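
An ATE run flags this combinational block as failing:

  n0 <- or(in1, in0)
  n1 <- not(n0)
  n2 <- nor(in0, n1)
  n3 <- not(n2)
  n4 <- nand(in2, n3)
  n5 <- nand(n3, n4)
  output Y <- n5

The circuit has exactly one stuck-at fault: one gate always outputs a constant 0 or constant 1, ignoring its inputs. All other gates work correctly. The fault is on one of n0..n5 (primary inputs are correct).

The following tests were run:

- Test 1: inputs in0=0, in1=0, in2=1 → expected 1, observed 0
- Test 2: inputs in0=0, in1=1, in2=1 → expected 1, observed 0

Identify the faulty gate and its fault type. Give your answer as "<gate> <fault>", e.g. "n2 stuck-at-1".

Fault-free values for test 1 (in0=0, in1=0, in2=1): n0=0, n1=1, n2=0, n3=1, n4=0, n5=1, giving Y=1. Observed 0.
Test 1: faults giving observed 0 are {n4 stuck-at-1, n5 stuck-at-0}.
Test 2 (in0=0, in1=1, in2=1): fault-free n0=1, n1=0, n2=1, n3=0, n4=1, n5=1 → 1; observed 0. Eliminates n4 stuck-at-1.
Only n5 stuck-at-0 is consistent with every test.

n5 stuck-at-0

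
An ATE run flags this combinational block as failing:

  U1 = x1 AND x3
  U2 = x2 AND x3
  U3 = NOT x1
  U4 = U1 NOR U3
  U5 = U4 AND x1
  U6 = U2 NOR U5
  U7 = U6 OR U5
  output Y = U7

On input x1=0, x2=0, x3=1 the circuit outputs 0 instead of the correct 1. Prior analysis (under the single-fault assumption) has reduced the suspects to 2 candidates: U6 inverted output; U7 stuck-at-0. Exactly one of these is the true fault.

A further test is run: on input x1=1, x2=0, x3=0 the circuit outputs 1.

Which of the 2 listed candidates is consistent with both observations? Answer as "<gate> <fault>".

Evaluate each candidate on input x1=1, x2=0, x3=0:
  U6 inverted output: U1=0, U2=0, U3=0, U4=1, U5=1, U6=1 [inverted output], U7=1 → 1 — matches
  U7 stuck-at-0: U1=0, U2=0, U3=0, U4=1, U5=1, U6=0, U7=0 [stuck-at-0] → 0 — eliminated
Only U6 inverted output reproduces the observed 1.

U6 inverted output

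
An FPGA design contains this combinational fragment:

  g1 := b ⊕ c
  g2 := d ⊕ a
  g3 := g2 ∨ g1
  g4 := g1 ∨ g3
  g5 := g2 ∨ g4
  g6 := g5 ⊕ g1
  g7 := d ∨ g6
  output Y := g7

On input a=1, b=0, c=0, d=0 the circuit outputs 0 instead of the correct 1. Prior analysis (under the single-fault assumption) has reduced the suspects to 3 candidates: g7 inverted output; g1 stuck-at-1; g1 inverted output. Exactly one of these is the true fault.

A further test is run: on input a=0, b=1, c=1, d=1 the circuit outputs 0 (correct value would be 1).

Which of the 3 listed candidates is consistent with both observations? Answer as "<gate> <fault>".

Evaluate each candidate on input a=0, b=1, c=1, d=1:
  g7 inverted output: g1=0, g2=1, g3=1, g4=1, g5=1, g6=1, g7=0 [inverted output] → 0 — matches
  g1 stuck-at-1: g1=1 [stuck-at-1], g2=1, g3=1, g4=1, g5=1, g6=0, g7=1 → 1 — eliminated
  g1 inverted output: g1=1 [inverted output], g2=1, g3=1, g4=1, g5=1, g6=0, g7=1 → 1 — eliminated
Only g7 inverted output reproduces the observed 0.

g7 inverted output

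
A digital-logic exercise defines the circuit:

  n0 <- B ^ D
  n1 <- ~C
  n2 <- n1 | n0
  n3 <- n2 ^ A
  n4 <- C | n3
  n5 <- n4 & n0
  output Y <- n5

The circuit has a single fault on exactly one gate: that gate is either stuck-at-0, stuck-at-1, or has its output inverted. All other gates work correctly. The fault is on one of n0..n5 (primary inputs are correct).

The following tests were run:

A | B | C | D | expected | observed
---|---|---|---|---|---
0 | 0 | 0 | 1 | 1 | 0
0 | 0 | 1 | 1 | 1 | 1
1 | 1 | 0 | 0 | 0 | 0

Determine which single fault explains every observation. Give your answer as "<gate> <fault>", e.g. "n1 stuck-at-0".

n3 stuck-at-0

Fault-free values for test 1 (A=0, B=0, C=0, D=1): n0=1, n1=1, n2=1, n3=1, n4=1, n5=1, giving Y=1. Observed 0.
Test 1: faults giving observed 0 are {n0 stuck-at-0, n0 inverted output, n2 stuck-at-0, n2 inverted output, n3 stuck-at-0, n3 inverted output, n4 stuck-at-0, n4 inverted output, n5 stuck-at-0, n5 inverted output}.
Test 2 (A=0, B=0, C=1, D=1): fault-free n0=1, n1=0, n2=1, n3=1, n4=1, n5=1 → 1; observed 1. Eliminates n0 stuck-at-0, n0 inverted output, n4 stuck-at-0, n4 inverted output, n5 stuck-at-0, n5 inverted output.
Test 3 (A=1, B=1, C=0, D=0): fault-free n0=1, n1=1, n2=1, n3=0, n4=0, n5=0 → 0; observed 0. Eliminates n2 stuck-at-0, n2 inverted output, n3 inverted output.
Only n3 stuck-at-0 is consistent with every test.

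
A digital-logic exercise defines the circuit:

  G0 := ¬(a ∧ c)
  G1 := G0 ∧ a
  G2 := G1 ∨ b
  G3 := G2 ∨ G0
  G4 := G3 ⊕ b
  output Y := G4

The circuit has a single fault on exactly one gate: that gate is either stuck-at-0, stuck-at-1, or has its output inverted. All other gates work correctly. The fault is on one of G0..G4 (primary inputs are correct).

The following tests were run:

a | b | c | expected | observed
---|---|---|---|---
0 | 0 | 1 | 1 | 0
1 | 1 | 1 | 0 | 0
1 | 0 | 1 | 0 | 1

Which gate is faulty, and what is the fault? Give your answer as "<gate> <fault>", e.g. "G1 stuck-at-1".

G0 inverted output

Fault-free values for test 1 (a=0, b=0, c=1): G0=1, G1=0, G2=0, G3=1, G4=1, giving Y=1. Observed 0.
Test 1: faults giving observed 0 are {G0 stuck-at-0, G0 inverted output, G3 stuck-at-0, G3 inverted output, G4 stuck-at-0, G4 inverted output}.
Test 2 (a=1, b=1, c=1): fault-free G0=0, G1=0, G2=1, G3=1, G4=0 → 0; observed 0. Eliminates G3 stuck-at-0, G3 inverted output, G4 inverted output.
Test 3 (a=1, b=0, c=1): fault-free G0=0, G1=0, G2=0, G3=0, G4=0 → 0; observed 1. Eliminates G0 stuck-at-0, G4 stuck-at-0.
Only G0 inverted output is consistent with every test.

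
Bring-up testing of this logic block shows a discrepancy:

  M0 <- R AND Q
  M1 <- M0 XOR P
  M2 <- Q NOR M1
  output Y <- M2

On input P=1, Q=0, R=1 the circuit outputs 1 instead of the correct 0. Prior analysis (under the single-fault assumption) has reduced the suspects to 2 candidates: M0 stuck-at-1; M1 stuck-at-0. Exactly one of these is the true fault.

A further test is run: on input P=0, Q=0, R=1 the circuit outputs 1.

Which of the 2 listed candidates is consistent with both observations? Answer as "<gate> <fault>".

Evaluate each candidate on input P=0, Q=0, R=1:
  M0 stuck-at-1: M0=1 [stuck-at-1], M1=1, M2=0 → 0 — eliminated
  M1 stuck-at-0: M0=0, M1=0 [stuck-at-0], M2=1 → 1 — matches
Only M1 stuck-at-0 reproduces the observed 1.

M1 stuck-at-0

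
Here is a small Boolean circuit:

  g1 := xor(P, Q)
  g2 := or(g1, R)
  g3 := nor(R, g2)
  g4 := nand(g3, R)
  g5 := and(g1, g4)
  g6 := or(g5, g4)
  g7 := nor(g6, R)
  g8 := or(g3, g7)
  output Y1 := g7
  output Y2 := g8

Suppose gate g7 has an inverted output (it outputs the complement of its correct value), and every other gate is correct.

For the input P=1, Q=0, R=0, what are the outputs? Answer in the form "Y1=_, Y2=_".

Propagate with g7 forced: g1=1, g2=1, g3=0, g4=1, g5=1, g6=1, g7=1 [inverted output], g8=1.
So the outputs are Y1=1, Y2=1. (Without the fault they would be Y1=0, Y2=0.)

Y1=1, Y2=1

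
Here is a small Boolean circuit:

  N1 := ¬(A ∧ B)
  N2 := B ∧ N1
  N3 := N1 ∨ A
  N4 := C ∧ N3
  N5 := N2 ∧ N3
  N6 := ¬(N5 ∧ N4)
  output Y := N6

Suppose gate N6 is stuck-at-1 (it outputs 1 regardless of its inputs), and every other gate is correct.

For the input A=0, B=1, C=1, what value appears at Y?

1

Propagate with N6 forced: N1=1, N2=1, N3=1, N4=1, N5=1, N6=1 [stuck-at-1].
So Y = 1. (Without the fault it would be 0.)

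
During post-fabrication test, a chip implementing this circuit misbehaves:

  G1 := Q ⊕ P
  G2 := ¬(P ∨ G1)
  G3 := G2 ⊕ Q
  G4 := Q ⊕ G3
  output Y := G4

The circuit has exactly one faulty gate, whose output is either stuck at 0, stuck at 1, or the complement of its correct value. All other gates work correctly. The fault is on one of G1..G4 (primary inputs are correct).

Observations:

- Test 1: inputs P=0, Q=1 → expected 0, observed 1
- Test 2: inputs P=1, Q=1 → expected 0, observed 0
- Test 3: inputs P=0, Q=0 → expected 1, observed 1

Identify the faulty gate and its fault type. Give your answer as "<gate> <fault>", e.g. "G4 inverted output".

Fault-free values for test 1 (P=0, Q=1): G1=1, G2=0, G3=1, G4=0, giving Y=0. Observed 1.
Test 1: faults giving observed 1 are {G1 stuck-at-0, G1 inverted output, G2 stuck-at-1, G2 inverted output, G3 stuck-at-0, G3 inverted output, G4 stuck-at-1, G4 inverted output}.
Test 2 (P=1, Q=1): fault-free G1=0, G2=0, G3=1, G4=0 → 0; observed 0. Eliminates G2 stuck-at-1, G2 inverted output, G3 stuck-at-0, G3 inverted output, G4 stuck-at-1, G4 inverted output.
Test 3 (P=0, Q=0): fault-free G1=0, G2=1, G3=1, G4=1 → 1; observed 1. Eliminates G1 inverted output.
Only G1 stuck-at-0 is consistent with every test.

G1 stuck-at-0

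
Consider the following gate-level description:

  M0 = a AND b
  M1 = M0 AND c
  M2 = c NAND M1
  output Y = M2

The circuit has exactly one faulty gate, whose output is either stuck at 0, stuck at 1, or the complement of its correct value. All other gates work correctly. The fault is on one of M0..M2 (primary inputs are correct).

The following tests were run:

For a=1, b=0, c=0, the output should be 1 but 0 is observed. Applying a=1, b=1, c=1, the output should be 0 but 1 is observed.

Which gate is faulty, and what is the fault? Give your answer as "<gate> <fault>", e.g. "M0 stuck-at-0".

M2 inverted output

Fault-free values for test 1 (a=1, b=0, c=0): M0=0, M1=0, M2=1, giving Y=1. Observed 0.
Test 1: faults giving observed 0 are {M2 stuck-at-0, M2 inverted output}.
Test 2 (a=1, b=1, c=1): fault-free M0=1, M1=1, M2=0 → 0; observed 1. Eliminates M2 stuck-at-0.
Only M2 inverted output is consistent with every test.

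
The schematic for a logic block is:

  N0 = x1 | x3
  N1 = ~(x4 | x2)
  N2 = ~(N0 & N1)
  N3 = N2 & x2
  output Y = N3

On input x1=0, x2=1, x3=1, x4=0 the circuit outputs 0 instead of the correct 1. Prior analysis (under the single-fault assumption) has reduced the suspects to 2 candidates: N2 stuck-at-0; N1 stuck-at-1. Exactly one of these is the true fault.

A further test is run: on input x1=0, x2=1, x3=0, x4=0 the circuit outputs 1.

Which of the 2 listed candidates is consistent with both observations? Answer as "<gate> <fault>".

N1 stuck-at-1

Evaluate each candidate on input x1=0, x2=1, x3=0, x4=0:
  N2 stuck-at-0: N0=0, N1=0, N2=0 [stuck-at-0], N3=0 → 0 — eliminated
  N1 stuck-at-1: N0=0, N1=1 [stuck-at-1], N2=1, N3=1 → 1 — matches
Only N1 stuck-at-1 reproduces the observed 1.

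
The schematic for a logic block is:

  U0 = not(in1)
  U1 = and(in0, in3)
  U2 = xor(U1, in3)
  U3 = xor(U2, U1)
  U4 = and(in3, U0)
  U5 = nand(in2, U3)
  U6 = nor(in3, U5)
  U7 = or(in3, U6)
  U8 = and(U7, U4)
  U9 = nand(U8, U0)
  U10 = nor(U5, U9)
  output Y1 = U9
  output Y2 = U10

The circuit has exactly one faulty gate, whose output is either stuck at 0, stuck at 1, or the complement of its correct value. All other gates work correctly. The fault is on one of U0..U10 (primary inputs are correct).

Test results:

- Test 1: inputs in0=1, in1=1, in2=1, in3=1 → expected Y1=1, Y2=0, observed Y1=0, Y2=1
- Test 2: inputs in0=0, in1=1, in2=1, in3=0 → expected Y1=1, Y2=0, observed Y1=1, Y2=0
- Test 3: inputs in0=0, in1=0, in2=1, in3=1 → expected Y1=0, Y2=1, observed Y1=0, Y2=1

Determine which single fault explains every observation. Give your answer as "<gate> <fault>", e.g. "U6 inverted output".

U0 stuck-at-1

Fault-free values for test 1 (in0=1, in1=1, in2=1, in3=1): U0=0, U1=1, U2=0, U3=1, U4=0, U5=0, U6=0, U7=1, U8=0, U9=1, U10=0, giving Y1=1, Y2=0. Observed Y1=0, Y2=1.
Test 1: faults giving observed Y1=0, Y2=1 are {U0 stuck-at-1, U0 inverted output, U9 stuck-at-0, U9 inverted output}.
Test 2 (in0=0, in1=1, in2=1, in3=0): fault-free U0=0, U1=0, U2=0, U3=0, U4=0, U5=1, U6=0, U7=0, U8=0, U9=1, U10=0 → Y1=1, Y2=0; observed Y1=1, Y2=0. Eliminates U9 stuck-at-0, U9 inverted output.
Test 3 (in0=0, in1=0, in2=1, in3=1): fault-free U0=1, U1=0, U2=1, U3=1, U4=1, U5=0, U6=0, U7=1, U8=1, U9=0, U10=1 → Y1=0, Y2=1; observed Y1=0, Y2=1. Eliminates U0 inverted output.
Only U0 stuck-at-1 is consistent with every test.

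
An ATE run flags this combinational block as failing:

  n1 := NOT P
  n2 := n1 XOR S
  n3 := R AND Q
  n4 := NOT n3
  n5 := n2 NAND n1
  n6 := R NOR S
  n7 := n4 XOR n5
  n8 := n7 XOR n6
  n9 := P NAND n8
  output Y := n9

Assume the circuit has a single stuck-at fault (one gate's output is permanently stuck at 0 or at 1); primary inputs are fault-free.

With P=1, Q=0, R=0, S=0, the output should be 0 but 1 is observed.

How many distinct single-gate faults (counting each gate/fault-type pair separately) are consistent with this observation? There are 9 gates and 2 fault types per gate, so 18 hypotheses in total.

Fault-free: n1=0, n2=0, n3=0, n4=1, n5=1, n6=1, n7=0, n8=1, n9=0 → 0. Observed 1.
  n1: stuck-at-1 ✓; others ✗
  n2: none of the 2 fault types match ✗
  n3: stuck-at-1 ✓; others ✗
  n4: stuck-at-0 ✓; others ✗
  n5: stuck-at-0 ✓; others ✗
  n6: stuck-at-0 ✓; others ✗
  n7: stuck-at-1 ✓; others ✗
  n8: stuck-at-0 ✓; others ✗
  n9: stuck-at-1 ✓; others ✗
Consistent faults: {n1 stuck-at-1, n3 stuck-at-1, n4 stuck-at-0, n5 stuck-at-0, n6 stuck-at-0, n7 stuck-at-1, n8 stuck-at-0, n9 stuck-at-1} — 8 in all.

8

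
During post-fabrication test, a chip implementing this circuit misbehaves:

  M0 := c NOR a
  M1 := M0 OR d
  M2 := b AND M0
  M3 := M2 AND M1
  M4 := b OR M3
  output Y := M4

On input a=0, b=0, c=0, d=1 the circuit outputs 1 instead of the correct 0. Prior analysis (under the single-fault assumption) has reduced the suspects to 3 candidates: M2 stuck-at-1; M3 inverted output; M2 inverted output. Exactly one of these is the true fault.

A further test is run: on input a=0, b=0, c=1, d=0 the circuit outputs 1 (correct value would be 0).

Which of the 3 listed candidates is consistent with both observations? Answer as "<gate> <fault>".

Evaluate each candidate on input a=0, b=0, c=1, d=0:
  M2 stuck-at-1: M0=0, M1=0, M2=1 [stuck-at-1], M3=0, M4=0 → 0 — eliminated
  M3 inverted output: M0=0, M1=0, M2=0, M3=1 [inverted output], M4=1 → 1 — matches
  M2 inverted output: M0=0, M1=0, M2=1 [inverted output], M3=0, M4=0 → 0 — eliminated
Only M3 inverted output reproduces the observed 1.

M3 inverted output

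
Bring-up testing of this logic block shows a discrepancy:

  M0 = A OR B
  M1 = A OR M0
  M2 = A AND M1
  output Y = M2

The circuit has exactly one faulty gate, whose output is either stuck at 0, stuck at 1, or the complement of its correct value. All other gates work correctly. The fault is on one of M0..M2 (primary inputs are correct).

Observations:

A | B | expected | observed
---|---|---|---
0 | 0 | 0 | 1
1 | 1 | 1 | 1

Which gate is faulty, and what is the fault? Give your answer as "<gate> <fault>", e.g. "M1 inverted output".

Fault-free values for test 1 (A=0, B=0): M0=0, M1=0, M2=0, giving Y=0. Observed 1.
Test 1: faults giving observed 1 are {M2 stuck-at-1, M2 inverted output}.
Test 2 (A=1, B=1): fault-free M0=1, M1=1, M2=1 → 1; observed 1. Eliminates M2 inverted output.
Only M2 stuck-at-1 is consistent with every test.

M2 stuck-at-1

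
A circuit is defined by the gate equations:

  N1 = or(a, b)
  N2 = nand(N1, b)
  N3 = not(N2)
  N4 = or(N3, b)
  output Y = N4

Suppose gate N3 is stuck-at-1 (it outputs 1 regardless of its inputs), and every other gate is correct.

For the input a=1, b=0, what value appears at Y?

Propagate with N3 forced: N1=1, N2=1, N3=1 [stuck-at-1], N4=1.
So Y = 1. (Without the fault it would be 0.)

1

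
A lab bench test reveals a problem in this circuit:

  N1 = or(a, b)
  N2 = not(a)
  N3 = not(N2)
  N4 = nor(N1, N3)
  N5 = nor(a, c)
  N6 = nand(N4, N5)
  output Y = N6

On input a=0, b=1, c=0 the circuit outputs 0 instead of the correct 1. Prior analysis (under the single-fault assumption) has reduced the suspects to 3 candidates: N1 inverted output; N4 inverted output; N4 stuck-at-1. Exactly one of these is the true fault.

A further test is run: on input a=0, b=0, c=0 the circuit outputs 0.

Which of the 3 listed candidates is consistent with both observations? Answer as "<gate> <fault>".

N4 stuck-at-1

Evaluate each candidate on input a=0, b=0, c=0:
  N1 inverted output: N1=1 [inverted output], N2=1, N3=0, N4=0, N5=1, N6=1 → 1 — eliminated
  N4 inverted output: N1=0, N2=1, N3=0, N4=0 [inverted output], N5=1, N6=1 → 1 — eliminated
  N4 stuck-at-1: N1=0, N2=1, N3=0, N4=1 [stuck-at-1], N5=1, N6=0 → 0 — matches
Only N4 stuck-at-1 reproduces the observed 0.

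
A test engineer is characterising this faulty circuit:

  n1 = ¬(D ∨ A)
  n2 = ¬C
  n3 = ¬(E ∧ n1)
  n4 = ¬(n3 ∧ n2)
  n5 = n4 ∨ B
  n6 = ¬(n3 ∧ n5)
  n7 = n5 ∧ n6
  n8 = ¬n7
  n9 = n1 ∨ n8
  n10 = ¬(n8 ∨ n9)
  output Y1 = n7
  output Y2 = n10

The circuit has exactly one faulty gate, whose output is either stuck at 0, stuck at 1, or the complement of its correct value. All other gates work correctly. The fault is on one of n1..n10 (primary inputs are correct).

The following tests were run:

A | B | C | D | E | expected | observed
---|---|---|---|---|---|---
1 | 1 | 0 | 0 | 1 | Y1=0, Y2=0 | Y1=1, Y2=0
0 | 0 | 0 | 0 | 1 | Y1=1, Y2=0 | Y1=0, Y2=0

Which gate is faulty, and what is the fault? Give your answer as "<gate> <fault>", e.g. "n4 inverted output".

Fault-free values for test 1 (A=1, B=1, C=0, D=0, E=1): n1=0, n2=1, n3=1, n4=0, n5=1, n6=0, n7=0, n8=1, n9=1, n10=0, giving Y1=0, Y2=0. Observed Y1=1, Y2=0.
Test 1: faults giving observed Y1=1, Y2=0 are {n1 stuck-at-1, n1 inverted output}.
Test 2 (A=0, B=0, C=0, D=0, E=1): fault-free n1=1, n2=1, n3=0, n4=1, n5=1, n6=1, n7=1, n8=0, n9=1, n10=0 → Y1=1, Y2=0; observed Y1=0, Y2=0. Eliminates n1 stuck-at-1.
Only n1 inverted output is consistent with every test.

n1 inverted output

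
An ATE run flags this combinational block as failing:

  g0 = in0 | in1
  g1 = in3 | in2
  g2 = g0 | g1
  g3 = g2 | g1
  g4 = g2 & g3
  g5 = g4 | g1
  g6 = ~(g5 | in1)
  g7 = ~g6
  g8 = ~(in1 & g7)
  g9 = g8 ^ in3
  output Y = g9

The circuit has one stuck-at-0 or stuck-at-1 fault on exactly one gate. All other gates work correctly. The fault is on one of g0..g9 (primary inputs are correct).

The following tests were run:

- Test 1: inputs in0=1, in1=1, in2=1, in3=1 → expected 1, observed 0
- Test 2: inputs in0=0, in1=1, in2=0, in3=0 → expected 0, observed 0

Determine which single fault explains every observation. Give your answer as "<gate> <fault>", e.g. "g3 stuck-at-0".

g9 stuck-at-0

Fault-free values for test 1 (in0=1, in1=1, in2=1, in3=1): g0=1, g1=1, g2=1, g3=1, g4=1, g5=1, g6=0, g7=1, g8=0, g9=1, giving Y=1. Observed 0.
Test 1: faults giving observed 0 are {g6 stuck-at-1, g7 stuck-at-0, g8 stuck-at-1, g9 stuck-at-0}.
Test 2 (in0=0, in1=1, in2=0, in3=0): fault-free g0=1, g1=0, g2=1, g3=1, g4=1, g5=1, g6=0, g7=1, g8=0, g9=0 → 0; observed 0. Eliminates g6 stuck-at-1, g7 stuck-at-0, g8 stuck-at-1.
Only g9 stuck-at-0 is consistent with every test.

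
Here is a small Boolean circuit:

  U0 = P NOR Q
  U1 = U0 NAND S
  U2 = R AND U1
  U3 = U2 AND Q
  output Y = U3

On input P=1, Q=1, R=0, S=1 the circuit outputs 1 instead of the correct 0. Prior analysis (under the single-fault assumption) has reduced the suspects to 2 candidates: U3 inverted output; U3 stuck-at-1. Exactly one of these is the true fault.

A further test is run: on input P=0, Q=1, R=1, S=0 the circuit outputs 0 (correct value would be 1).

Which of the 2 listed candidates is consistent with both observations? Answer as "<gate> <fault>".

U3 inverted output

Evaluate each candidate on input P=0, Q=1, R=1, S=0:
  U3 inverted output: U0=0, U1=1, U2=1, U3=0 [inverted output] → 0 — matches
  U3 stuck-at-1: U0=0, U1=1, U2=1, U3=1 [stuck-at-1] → 1 — eliminated
Only U3 inverted output reproduces the observed 0.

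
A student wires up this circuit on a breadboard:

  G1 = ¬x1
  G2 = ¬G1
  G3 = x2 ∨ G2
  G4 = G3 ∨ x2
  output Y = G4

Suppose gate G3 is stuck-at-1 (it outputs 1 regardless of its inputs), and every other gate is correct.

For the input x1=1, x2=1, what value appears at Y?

Propagate with G3 forced: G1=0, G2=1, G3=1 [stuck-at-1], G4=1.
So Y = 1. (Same as the fault-free value — the fault is masked on this input.)

1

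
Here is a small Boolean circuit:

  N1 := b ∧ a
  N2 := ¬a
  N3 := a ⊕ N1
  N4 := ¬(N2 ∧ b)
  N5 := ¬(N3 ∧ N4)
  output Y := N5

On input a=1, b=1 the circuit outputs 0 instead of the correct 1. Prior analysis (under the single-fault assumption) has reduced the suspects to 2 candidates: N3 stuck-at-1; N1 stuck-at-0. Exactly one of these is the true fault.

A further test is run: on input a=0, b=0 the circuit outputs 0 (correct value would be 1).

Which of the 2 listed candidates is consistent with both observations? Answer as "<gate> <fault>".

Evaluate each candidate on input a=0, b=0:
  N3 stuck-at-1: N1=0, N2=1, N3=1 [stuck-at-1], N4=1, N5=0 → 0 — matches
  N1 stuck-at-0: N1=0 [stuck-at-0], N2=1, N3=0, N4=1, N5=1 → 1 — eliminated
Only N3 stuck-at-1 reproduces the observed 0.

N3 stuck-at-1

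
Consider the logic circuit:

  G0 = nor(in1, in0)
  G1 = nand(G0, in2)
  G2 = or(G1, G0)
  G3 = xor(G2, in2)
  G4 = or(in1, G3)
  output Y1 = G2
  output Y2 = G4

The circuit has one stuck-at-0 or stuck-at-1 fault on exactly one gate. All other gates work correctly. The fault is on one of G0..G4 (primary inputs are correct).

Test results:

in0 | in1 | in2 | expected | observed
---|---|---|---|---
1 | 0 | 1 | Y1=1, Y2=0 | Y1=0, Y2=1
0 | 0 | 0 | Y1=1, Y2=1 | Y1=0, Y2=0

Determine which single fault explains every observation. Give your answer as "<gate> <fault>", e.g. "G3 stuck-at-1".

G2 stuck-at-0

Fault-free values for test 1 (in0=1, in1=0, in2=1): G0=0, G1=1, G2=1, G3=0, G4=0, giving Y1=1, Y2=0. Observed Y1=0, Y2=1.
Test 1: faults giving observed Y1=0, Y2=1 are {G1 stuck-at-0, G2 stuck-at-0}.
Test 2 (in0=0, in1=0, in2=0): fault-free G0=1, G1=1, G2=1, G3=1, G4=1 → Y1=1, Y2=1; observed Y1=0, Y2=0. Eliminates G1 stuck-at-0.
Only G2 stuck-at-0 is consistent with every test.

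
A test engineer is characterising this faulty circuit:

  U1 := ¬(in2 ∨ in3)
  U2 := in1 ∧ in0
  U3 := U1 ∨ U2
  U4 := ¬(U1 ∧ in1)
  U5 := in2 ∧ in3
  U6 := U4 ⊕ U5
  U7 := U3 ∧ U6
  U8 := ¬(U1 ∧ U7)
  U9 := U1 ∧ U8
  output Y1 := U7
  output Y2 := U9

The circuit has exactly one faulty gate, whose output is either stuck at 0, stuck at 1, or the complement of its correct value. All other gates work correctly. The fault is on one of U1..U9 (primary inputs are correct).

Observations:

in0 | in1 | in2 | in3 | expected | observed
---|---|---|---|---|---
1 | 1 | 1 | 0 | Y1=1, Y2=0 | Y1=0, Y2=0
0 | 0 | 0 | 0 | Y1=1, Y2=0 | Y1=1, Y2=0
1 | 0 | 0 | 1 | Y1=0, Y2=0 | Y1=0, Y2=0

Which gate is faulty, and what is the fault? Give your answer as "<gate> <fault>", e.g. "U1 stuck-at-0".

U2 stuck-at-0

Fault-free values for test 1 (in0=1, in1=1, in2=1, in3=0): U1=0, U2=1, U3=1, U4=1, U5=0, U6=1, U7=1, U8=1, U9=0, giving Y1=1, Y2=0. Observed Y1=0, Y2=0.
Test 1: faults giving observed Y1=0, Y2=0 are {U2 stuck-at-0, U2 inverted output, U3 stuck-at-0, U3 inverted output, U4 stuck-at-0, U4 inverted output, U5 stuck-at-1, U5 inverted output, U6 stuck-at-0, U6 inverted output, U7 stuck-at-0, U7 inverted output}.
Test 2 (in0=0, in1=0, in2=0, in3=0): fault-free U1=1, U2=0, U3=1, U4=1, U5=0, U6=1, U7=1, U8=0, U9=0 → Y1=1, Y2=0; observed Y1=1, Y2=0. Eliminates U3 stuck-at-0, U3 inverted output, U4 stuck-at-0, U4 inverted output, U5 stuck-at-1, U5 inverted output, U6 stuck-at-0, U6 inverted output, U7 stuck-at-0, U7 inverted output.
Test 3 (in0=1, in1=0, in2=0, in3=1): fault-free U1=0, U2=0, U3=0, U4=1, U5=0, U6=1, U7=0, U8=1, U9=0 → Y1=0, Y2=0; observed Y1=0, Y2=0. Eliminates U2 inverted output.
Only U2 stuck-at-0 is consistent with every test.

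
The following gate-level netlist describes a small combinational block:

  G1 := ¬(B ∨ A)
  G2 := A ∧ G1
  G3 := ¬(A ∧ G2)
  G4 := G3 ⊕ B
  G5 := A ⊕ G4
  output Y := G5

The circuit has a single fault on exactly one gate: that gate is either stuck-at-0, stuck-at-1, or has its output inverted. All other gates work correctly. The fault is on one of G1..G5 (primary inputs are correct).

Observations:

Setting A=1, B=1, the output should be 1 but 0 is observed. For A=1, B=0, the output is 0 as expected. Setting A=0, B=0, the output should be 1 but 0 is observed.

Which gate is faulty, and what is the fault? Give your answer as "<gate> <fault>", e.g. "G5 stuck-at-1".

G5 stuck-at-0

Fault-free values for test 1 (A=1, B=1): G1=0, G2=0, G3=1, G4=0, G5=1, giving Y=1. Observed 0.
Test 1: faults giving observed 0 are {G1 stuck-at-1, G1 inverted output, G2 stuck-at-1, G2 inverted output, G3 stuck-at-0, G3 inverted output, G4 stuck-at-1, G4 inverted output, G5 stuck-at-0, G5 inverted output}.
Test 2 (A=1, B=0): fault-free G1=0, G2=0, G3=1, G4=1, G5=0 → 0; observed 0. Eliminates G1 stuck-at-1, G1 inverted output, G2 stuck-at-1, G2 inverted output, G3 stuck-at-0, G3 inverted output, G4 inverted output, G5 inverted output.
Test 3 (A=0, B=0): fault-free G1=1, G2=0, G3=1, G4=1, G5=1 → 1; observed 0. Eliminates G4 stuck-at-1.
Only G5 stuck-at-0 is consistent with every test.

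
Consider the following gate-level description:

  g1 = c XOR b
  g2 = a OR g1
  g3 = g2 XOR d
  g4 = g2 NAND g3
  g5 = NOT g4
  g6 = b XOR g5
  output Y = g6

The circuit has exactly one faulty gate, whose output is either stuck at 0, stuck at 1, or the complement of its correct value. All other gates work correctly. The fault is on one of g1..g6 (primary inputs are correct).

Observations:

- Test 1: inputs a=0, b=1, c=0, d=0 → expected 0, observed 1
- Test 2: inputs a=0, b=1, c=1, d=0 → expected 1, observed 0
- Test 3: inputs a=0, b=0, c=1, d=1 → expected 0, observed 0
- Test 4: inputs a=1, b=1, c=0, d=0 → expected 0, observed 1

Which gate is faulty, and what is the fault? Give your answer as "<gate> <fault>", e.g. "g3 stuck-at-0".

g2 inverted output

Fault-free values for test 1 (a=0, b=1, c=0, d=0): g1=1, g2=1, g3=1, g4=0, g5=1, g6=0, giving Y=0. Observed 1.
Test 1: faults giving observed 1 are {g1 stuck-at-0, g1 inverted output, g2 stuck-at-0, g2 inverted output, g3 stuck-at-0, g3 inverted output, g4 stuck-at-1, g4 inverted output, g5 stuck-at-0, g5 inverted output, g6 stuck-at-1, g6 inverted output}.
Test 2 (a=0, b=1, c=1, d=0): fault-free g1=0, g2=0, g3=0, g4=1, g5=0, g6=1 → 1; observed 0. Eliminates g1 stuck-at-0, g2 stuck-at-0, g3 stuck-at-0, g3 inverted output, g4 stuck-at-1, g5 stuck-at-0, g6 stuck-at-1.
Test 3 (a=0, b=0, c=1, d=1): fault-free g1=1, g2=1, g3=0, g4=1, g5=0, g6=0 → 0; observed 0. Eliminates g4 inverted output, g5 inverted output, g6 inverted output.
Test 4 (a=1, b=1, c=0, d=0): fault-free g1=1, g2=1, g3=1, g4=0, g5=1, g6=0 → 0; observed 1. Eliminates g1 inverted output.
Only g2 inverted output is consistent with every test.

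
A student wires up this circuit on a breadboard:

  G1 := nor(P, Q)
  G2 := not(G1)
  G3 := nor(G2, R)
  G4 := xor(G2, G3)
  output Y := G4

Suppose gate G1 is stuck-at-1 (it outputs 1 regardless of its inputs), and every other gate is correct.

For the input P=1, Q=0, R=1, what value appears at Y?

0

Propagate with G1 forced: G1=1 [stuck-at-1], G2=0, G3=0, G4=0.
So Y = 0. (Without the fault it would be 1.)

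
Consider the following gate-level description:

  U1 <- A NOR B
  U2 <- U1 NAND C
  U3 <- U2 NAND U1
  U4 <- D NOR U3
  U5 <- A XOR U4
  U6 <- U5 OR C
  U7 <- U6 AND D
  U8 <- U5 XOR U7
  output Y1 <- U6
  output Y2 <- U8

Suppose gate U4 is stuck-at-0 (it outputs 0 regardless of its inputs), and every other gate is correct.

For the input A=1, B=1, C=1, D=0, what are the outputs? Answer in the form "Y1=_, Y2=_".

Propagate with U4 forced: U1=0, U2=1, U3=1, U4=0 [stuck-at-0], U5=1, U6=1, U7=0, U8=1.
So the outputs are Y1=1, Y2=1. (Same as the fault-free value — the fault is masked on this input.)

Y1=1, Y2=1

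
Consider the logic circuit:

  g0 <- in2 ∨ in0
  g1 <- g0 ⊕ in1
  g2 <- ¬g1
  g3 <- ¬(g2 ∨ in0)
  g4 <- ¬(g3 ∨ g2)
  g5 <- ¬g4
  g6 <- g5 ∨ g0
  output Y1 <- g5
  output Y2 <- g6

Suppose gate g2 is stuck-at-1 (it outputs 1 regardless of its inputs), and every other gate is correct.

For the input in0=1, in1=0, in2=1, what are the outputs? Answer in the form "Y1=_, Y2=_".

Propagate with g2 forced: g0=1, g1=1, g2=1 [stuck-at-1], g3=0, g4=0, g5=1, g6=1.
So the outputs are Y1=1, Y2=1. (Without the fault they would be Y1=0, Y2=1.)

Y1=1, Y2=1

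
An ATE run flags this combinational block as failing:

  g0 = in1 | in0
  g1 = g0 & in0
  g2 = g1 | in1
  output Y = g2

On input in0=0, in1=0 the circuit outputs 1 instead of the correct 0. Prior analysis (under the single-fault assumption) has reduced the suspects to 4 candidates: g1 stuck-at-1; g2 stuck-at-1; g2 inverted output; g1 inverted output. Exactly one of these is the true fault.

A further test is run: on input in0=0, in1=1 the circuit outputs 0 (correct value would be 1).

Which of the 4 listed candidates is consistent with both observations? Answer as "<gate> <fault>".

Evaluate each candidate on input in0=0, in1=1:
  g1 stuck-at-1: g0=1, g1=1 [stuck-at-1], g2=1 → 1 — eliminated
  g2 stuck-at-1: g0=1, g1=0, g2=1 [stuck-at-1] → 1 — eliminated
  g2 inverted output: g0=1, g1=0, g2=0 [inverted output] → 0 — matches
  g1 inverted output: g0=1, g1=1 [inverted output], g2=1 → 1 — eliminated
Only g2 inverted output reproduces the observed 0.

g2 inverted output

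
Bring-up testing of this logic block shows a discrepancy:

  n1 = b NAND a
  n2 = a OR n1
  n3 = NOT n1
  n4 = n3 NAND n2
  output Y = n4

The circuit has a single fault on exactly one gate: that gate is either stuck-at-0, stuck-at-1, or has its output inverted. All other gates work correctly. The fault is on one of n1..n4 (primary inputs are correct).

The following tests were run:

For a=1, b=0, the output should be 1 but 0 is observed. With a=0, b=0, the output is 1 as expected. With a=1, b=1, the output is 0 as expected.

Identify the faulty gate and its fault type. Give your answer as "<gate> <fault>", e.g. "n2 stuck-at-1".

n1 stuck-at-0

Fault-free values for test 1 (a=1, b=0): n1=1, n2=1, n3=0, n4=1, giving Y=1. Observed 0.
Test 1: faults giving observed 0 are {n1 stuck-at-0, n1 inverted output, n3 stuck-at-1, n3 inverted output, n4 stuck-at-0, n4 inverted output}.
Test 2 (a=0, b=0): fault-free n1=1, n2=1, n3=0, n4=1 → 1; observed 1. Eliminates n3 stuck-at-1, n3 inverted output, n4 stuck-at-0, n4 inverted output.
Test 3 (a=1, b=1): fault-free n1=0, n2=1, n3=1, n4=0 → 0; observed 0. Eliminates n1 inverted output.
Only n1 stuck-at-0 is consistent with every test.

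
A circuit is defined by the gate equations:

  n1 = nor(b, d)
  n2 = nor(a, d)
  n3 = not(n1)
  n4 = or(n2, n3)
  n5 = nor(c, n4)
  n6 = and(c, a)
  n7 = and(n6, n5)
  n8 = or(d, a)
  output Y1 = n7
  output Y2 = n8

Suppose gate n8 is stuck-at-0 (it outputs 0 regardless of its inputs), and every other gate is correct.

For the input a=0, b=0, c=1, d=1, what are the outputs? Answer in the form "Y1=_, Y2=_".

Propagate with n8 forced: n1=0, n2=0, n3=1, n4=1, n5=0, n6=0, n7=0, n8=0 [stuck-at-0].
So the outputs are Y1=0, Y2=0. (Without the fault they would be Y1=0, Y2=1.)

Y1=0, Y2=0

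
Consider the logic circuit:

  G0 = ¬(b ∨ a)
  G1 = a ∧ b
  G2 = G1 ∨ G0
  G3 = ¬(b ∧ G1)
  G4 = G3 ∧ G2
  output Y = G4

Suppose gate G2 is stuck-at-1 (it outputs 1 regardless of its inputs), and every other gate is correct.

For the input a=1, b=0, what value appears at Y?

Propagate with G2 forced: G0=0, G1=0, G2=1 [stuck-at-1], G3=1, G4=1.
So Y = 1. (Without the fault it would be 0.)

1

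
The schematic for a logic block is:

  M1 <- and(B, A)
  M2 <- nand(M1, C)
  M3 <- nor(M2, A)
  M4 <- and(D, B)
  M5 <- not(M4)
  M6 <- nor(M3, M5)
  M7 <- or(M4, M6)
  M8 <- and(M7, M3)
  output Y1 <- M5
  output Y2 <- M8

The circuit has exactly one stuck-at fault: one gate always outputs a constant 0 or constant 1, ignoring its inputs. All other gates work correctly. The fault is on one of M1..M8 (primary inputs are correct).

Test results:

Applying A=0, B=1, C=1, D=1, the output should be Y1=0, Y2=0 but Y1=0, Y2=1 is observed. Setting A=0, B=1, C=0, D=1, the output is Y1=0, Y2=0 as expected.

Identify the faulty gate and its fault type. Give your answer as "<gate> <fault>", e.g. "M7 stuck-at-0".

Fault-free values for test 1 (A=0, B=1, C=1, D=1): M1=0, M2=1, M3=0, M4=1, M5=0, M6=1, M7=1, M8=0, giving Y1=0, Y2=0. Observed Y1=0, Y2=1.
Test 1: faults giving observed Y1=0, Y2=1 are {M1 stuck-at-1, M2 stuck-at-0, M3 stuck-at-1, M8 stuck-at-1}.
Test 2 (A=0, B=1, C=0, D=1): fault-free M1=0, M2=1, M3=0, M4=1, M5=0, M6=1, M7=1, M8=0 → Y1=0, Y2=0; observed Y1=0, Y2=0. Eliminates M2 stuck-at-0, M3 stuck-at-1, M8 stuck-at-1.
Only M1 stuck-at-1 is consistent with every test.

M1 stuck-at-1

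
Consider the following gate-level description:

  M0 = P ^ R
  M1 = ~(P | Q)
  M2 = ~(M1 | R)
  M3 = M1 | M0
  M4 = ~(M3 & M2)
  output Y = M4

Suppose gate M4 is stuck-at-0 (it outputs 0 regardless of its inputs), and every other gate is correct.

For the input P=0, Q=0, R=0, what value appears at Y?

0

Propagate with M4 forced: M0=0, M1=1, M2=0, M3=1, M4=0 [stuck-at-0].
So Y = 0. (Without the fault it would be 1.)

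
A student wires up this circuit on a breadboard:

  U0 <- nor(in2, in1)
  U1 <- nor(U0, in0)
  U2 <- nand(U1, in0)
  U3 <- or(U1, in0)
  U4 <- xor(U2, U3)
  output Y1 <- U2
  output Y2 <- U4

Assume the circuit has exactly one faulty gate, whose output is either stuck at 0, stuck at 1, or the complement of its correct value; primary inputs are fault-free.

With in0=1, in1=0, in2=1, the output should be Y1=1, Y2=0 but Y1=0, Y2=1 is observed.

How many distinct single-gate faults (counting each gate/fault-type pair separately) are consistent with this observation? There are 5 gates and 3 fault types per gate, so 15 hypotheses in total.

4

Fault-free: U0=0, U1=0, U2=1, U3=1, U4=0 → Y1=1, Y2=0. Observed Y1=0, Y2=1.
  U0: none of the 3 fault types match ✗
  U1: stuck-at-1, inverted output ✓; others ✗
  U2: stuck-at-0, inverted output ✓; others ✗
  U3: none of the 3 fault types match ✗
  U4: none of the 3 fault types match ✗
Consistent faults: {U1 stuck-at-1, U1 inverted output, U2 stuck-at-0, U2 inverted output} — 4 in all.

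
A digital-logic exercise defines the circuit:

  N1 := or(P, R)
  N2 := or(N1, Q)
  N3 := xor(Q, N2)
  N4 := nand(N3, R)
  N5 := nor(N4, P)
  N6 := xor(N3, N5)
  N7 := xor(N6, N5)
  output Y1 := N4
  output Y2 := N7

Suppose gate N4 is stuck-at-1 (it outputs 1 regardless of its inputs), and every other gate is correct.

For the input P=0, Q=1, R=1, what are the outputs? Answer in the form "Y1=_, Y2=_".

Propagate with N4 forced: N1=1, N2=1, N3=0, N4=1 [stuck-at-1], N5=0, N6=0, N7=0.
So the outputs are Y1=1, Y2=0. (Same as the fault-free value — the fault is masked on this input.)

Y1=1, Y2=0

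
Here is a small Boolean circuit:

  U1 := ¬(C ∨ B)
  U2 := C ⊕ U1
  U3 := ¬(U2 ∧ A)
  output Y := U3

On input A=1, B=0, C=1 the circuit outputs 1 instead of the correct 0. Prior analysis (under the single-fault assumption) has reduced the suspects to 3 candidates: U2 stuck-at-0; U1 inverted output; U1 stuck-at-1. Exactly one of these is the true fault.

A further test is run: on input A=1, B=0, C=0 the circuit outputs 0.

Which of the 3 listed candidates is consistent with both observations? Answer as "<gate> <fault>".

Evaluate each candidate on input A=1, B=0, C=0:
  U2 stuck-at-0: U1=1, U2=0 [stuck-at-0], U3=1 → 1 — eliminated
  U1 inverted output: U1=0 [inverted output], U2=0, U3=1 → 1 — eliminated
  U1 stuck-at-1: U1=1 [stuck-at-1], U2=1, U3=0 → 0 — matches
Only U1 stuck-at-1 reproduces the observed 0.

U1 stuck-at-1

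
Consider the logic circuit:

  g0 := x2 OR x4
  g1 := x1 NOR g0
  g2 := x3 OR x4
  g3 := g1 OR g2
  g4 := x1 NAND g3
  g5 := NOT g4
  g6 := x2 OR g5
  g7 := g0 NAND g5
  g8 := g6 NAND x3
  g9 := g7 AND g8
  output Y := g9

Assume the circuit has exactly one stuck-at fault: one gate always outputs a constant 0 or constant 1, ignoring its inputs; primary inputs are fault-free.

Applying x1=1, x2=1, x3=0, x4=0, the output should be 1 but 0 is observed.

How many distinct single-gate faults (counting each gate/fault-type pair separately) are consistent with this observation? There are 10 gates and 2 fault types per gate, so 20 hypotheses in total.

Fault-free: g0=1, g1=0, g2=0, g3=0, g4=1, g5=0, g6=1, g7=1, g8=1, g9=1 → 1. Observed 0.
  g0: none of the 2 fault types match ✗
  g1: stuck-at-1 ✓; others ✗
  g2: stuck-at-1 ✓; others ✗
  g3: stuck-at-1 ✓; others ✗
  g4: stuck-at-0 ✓; others ✗
  g5: stuck-at-1 ✓; others ✗
  g6: none of the 2 fault types match ✗
  g7: stuck-at-0 ✓; others ✗
  g8: stuck-at-0 ✓; others ✗
  g9: stuck-at-0 ✓; others ✗
Consistent faults: {g1 stuck-at-1, g2 stuck-at-1, g3 stuck-at-1, g4 stuck-at-0, g5 stuck-at-1, g7 stuck-at-0, g8 stuck-at-0, g9 stuck-at-0} — 8 in all.

8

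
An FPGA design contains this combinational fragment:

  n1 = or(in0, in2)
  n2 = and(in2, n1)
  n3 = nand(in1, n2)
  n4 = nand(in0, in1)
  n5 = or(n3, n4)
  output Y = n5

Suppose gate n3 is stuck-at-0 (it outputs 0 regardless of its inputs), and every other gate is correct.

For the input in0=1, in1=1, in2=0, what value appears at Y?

Propagate with n3 forced: n1=1, n2=0, n3=0 [stuck-at-0], n4=0, n5=0.
So Y = 0. (Without the fault it would be 1.)

0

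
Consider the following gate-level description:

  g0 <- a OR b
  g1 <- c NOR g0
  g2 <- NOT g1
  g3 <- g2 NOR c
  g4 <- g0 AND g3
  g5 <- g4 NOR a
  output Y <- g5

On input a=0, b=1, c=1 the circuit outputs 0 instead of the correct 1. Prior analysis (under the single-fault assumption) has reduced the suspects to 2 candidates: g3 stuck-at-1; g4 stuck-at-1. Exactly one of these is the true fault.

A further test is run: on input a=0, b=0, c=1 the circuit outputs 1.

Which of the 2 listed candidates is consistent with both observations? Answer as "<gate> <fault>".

g3 stuck-at-1

Evaluate each candidate on input a=0, b=0, c=1:
  g3 stuck-at-1: g0=0, g1=0, g2=1, g3=1 [stuck-at-1], g4=0, g5=1 → 1 — matches
  g4 stuck-at-1: g0=0, g1=0, g2=1, g3=0, g4=1 [stuck-at-1], g5=0 → 0 — eliminated
Only g3 stuck-at-1 reproduces the observed 1.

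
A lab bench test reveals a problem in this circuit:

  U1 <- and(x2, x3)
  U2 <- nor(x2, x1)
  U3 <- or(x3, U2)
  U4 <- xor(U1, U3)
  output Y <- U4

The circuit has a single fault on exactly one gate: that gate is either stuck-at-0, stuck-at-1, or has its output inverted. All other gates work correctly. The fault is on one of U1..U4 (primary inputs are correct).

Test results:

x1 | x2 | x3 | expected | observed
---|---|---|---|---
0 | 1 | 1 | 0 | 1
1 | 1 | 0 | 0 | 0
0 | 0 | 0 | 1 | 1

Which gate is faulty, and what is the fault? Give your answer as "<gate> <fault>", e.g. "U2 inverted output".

U1 stuck-at-0

Fault-free values for test 1 (x1=0, x2=1, x3=1): U1=1, U2=0, U3=1, U4=0, giving Y=0. Observed 1.
Test 1: faults giving observed 1 are {U1 stuck-at-0, U1 inverted output, U3 stuck-at-0, U3 inverted output, U4 stuck-at-1, U4 inverted output}.
Test 2 (x1=1, x2=1, x3=0): fault-free U1=0, U2=0, U3=0, U4=0 → 0; observed 0. Eliminates U1 inverted output, U3 inverted output, U4 stuck-at-1, U4 inverted output.
Test 3 (x1=0, x2=0, x3=0): fault-free U1=0, U2=1, U3=1, U4=1 → 1; observed 1. Eliminates U3 stuck-at-0.
Only U1 stuck-at-0 is consistent with every test.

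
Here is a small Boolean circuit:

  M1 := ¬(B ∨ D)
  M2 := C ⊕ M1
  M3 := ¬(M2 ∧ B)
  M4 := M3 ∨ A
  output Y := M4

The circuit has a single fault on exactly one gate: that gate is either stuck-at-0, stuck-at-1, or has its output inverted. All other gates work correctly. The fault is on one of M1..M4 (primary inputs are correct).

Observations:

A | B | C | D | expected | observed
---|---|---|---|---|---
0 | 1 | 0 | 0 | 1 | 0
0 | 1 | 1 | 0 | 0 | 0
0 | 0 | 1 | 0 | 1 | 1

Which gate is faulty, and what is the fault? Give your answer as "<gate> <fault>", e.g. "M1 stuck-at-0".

Fault-free values for test 1 (A=0, B=1, C=0, D=0): M1=0, M2=0, M3=1, M4=1, giving Y=1. Observed 0.
Test 1: faults giving observed 0 are {M1 stuck-at-1, M1 inverted output, M2 stuck-at-1, M2 inverted output, M3 stuck-at-0, M3 inverted output, M4 stuck-at-0, M4 inverted output}.
Test 2 (A=0, B=1, C=1, D=0): fault-free M1=0, M2=1, M3=0, M4=0 → 0; observed 0. Eliminates M1 stuck-at-1, M1 inverted output, M2 inverted output, M3 inverted output, M4 inverted output.
Test 3 (A=0, B=0, C=1, D=0): fault-free M1=1, M2=0, M3=1, M4=1 → 1; observed 1. Eliminates M3 stuck-at-0, M4 stuck-at-0.
Only M2 stuck-at-1 is consistent with every test.

M2 stuck-at-1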